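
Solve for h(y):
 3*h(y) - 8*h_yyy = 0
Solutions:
 h(y) = C3*exp(3^(1/3)*y/2) + (C1*sin(3^(5/6)*y/4) + C2*cos(3^(5/6)*y/4))*exp(-3^(1/3)*y/4)


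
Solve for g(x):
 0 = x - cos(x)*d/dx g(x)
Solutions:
 g(x) = C1 + Integral(x/cos(x), x)


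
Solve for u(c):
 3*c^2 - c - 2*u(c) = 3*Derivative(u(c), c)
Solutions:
 u(c) = C1*exp(-2*c/3) + 3*c^2/2 - 5*c + 15/2


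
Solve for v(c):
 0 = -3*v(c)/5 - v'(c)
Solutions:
 v(c) = C1*exp(-3*c/5)


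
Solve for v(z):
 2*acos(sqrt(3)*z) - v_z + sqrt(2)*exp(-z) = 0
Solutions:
 v(z) = C1 + 2*z*acos(sqrt(3)*z) - 2*sqrt(3)*sqrt(1 - 3*z^2)/3 - sqrt(2)*exp(-z)


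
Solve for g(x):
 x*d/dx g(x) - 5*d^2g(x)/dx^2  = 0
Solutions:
 g(x) = C1 + C2*erfi(sqrt(10)*x/10)


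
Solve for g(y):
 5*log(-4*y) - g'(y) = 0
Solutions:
 g(y) = C1 + 5*y*log(-y) + 5*y*(-1 + 2*log(2))


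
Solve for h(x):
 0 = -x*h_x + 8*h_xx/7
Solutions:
 h(x) = C1 + C2*erfi(sqrt(7)*x/4)


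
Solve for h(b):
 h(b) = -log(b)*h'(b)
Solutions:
 h(b) = C1*exp(-li(b))


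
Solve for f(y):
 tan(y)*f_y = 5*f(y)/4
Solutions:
 f(y) = C1*sin(y)^(5/4)


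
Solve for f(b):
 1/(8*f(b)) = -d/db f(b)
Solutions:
 f(b) = -sqrt(C1 - b)/2
 f(b) = sqrt(C1 - b)/2


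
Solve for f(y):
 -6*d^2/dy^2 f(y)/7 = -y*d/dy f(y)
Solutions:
 f(y) = C1 + C2*erfi(sqrt(21)*y/6)


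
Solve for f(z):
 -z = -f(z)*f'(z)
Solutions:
 f(z) = -sqrt(C1 + z^2)
 f(z) = sqrt(C1 + z^2)


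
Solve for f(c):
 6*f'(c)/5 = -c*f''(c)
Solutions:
 f(c) = C1 + C2/c^(1/5)


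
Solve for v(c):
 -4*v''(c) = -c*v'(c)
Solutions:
 v(c) = C1 + C2*erfi(sqrt(2)*c/4)


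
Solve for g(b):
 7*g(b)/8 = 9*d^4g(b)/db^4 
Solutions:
 g(b) = C1*exp(-14^(1/4)*sqrt(3)*b/6) + C2*exp(14^(1/4)*sqrt(3)*b/6) + C3*sin(14^(1/4)*sqrt(3)*b/6) + C4*cos(14^(1/4)*sqrt(3)*b/6)


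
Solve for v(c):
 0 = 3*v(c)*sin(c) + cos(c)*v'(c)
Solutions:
 v(c) = C1*cos(c)^3


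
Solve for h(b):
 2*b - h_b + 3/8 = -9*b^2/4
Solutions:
 h(b) = C1 + 3*b^3/4 + b^2 + 3*b/8


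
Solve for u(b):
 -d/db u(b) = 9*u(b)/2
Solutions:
 u(b) = C1*exp(-9*b/2)


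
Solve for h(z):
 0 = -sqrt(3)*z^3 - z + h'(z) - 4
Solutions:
 h(z) = C1 + sqrt(3)*z^4/4 + z^2/2 + 4*z


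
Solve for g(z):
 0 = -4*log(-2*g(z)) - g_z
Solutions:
 Integral(1/(log(-_y) + log(2)), (_y, g(z)))/4 = C1 - z


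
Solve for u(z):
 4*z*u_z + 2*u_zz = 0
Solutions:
 u(z) = C1 + C2*erf(z)


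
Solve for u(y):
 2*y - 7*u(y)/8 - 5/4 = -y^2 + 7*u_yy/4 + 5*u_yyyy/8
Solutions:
 u(y) = C1*sin(sqrt(5)*y*sqrt(7 - sqrt(14))/5) + C2*sin(sqrt(5)*y*sqrt(sqrt(14) + 7)/5) + C3*cos(sqrt(5)*y*sqrt(7 - sqrt(14))/5) + C4*cos(sqrt(5)*y*sqrt(sqrt(14) + 7)/5) + 8*y^2/7 + 16*y/7 - 6


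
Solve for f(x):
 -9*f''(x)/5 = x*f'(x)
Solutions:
 f(x) = C1 + C2*erf(sqrt(10)*x/6)


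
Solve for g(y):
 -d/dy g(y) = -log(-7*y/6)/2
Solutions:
 g(y) = C1 + y*log(-y)/2 + y*(-log(6) - 1 + log(7))/2


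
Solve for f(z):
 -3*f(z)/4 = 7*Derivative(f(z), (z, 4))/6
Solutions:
 f(z) = (C1*sin(2^(1/4)*sqrt(3)*7^(3/4)*z/14) + C2*cos(2^(1/4)*sqrt(3)*7^(3/4)*z/14))*exp(-2^(1/4)*sqrt(3)*7^(3/4)*z/14) + (C3*sin(2^(1/4)*sqrt(3)*7^(3/4)*z/14) + C4*cos(2^(1/4)*sqrt(3)*7^(3/4)*z/14))*exp(2^(1/4)*sqrt(3)*7^(3/4)*z/14)


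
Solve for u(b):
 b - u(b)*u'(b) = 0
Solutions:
 u(b) = -sqrt(C1 + b^2)
 u(b) = sqrt(C1 + b^2)


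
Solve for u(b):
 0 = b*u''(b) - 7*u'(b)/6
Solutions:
 u(b) = C1 + C2*b^(13/6)


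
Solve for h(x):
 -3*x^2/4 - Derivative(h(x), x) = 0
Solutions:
 h(x) = C1 - x^3/4


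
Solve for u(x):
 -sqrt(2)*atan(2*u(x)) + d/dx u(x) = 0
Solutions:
 Integral(1/atan(2*_y), (_y, u(x))) = C1 + sqrt(2)*x


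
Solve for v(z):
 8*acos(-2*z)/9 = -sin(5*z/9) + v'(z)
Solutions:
 v(z) = C1 + 8*z*acos(-2*z)/9 + 4*sqrt(1 - 4*z^2)/9 - 9*cos(5*z/9)/5


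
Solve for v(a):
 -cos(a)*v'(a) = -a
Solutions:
 v(a) = C1 + Integral(a/cos(a), a)


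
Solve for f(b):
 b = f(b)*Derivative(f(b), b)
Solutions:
 f(b) = -sqrt(C1 + b^2)
 f(b) = sqrt(C1 + b^2)


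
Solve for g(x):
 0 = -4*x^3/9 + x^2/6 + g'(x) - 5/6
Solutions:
 g(x) = C1 + x^4/9 - x^3/18 + 5*x/6


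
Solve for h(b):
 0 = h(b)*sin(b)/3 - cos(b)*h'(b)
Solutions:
 h(b) = C1/cos(b)^(1/3)


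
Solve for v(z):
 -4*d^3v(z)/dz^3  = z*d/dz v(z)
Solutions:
 v(z) = C1 + Integral(C2*airyai(-2^(1/3)*z/2) + C3*airybi(-2^(1/3)*z/2), z)


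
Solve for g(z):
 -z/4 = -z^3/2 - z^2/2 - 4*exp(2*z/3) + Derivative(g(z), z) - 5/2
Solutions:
 g(z) = C1 + z^4/8 + z^3/6 - z^2/8 + 5*z/2 + 6*exp(2*z/3)


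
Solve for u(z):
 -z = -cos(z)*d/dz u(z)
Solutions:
 u(z) = C1 + Integral(z/cos(z), z)


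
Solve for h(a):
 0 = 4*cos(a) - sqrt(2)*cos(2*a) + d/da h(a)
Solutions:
 h(a) = C1 - 4*sin(a) + sqrt(2)*sin(2*a)/2


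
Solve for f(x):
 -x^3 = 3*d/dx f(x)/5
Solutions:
 f(x) = C1 - 5*x^4/12


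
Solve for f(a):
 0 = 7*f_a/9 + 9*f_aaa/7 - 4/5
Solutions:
 f(a) = C1 + C2*sin(7*a/9) + C3*cos(7*a/9) + 36*a/35


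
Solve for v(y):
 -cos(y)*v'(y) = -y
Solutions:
 v(y) = C1 + Integral(y/cos(y), y)


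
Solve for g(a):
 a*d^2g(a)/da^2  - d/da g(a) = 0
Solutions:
 g(a) = C1 + C2*a^2


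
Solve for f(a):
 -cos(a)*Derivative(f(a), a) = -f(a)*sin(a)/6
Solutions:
 f(a) = C1/cos(a)^(1/6)


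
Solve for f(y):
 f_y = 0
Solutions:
 f(y) = C1


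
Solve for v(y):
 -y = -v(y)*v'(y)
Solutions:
 v(y) = -sqrt(C1 + y^2)
 v(y) = sqrt(C1 + y^2)


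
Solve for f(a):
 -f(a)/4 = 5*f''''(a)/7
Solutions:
 f(a) = (C1*sin(5^(3/4)*7^(1/4)*a/10) + C2*cos(5^(3/4)*7^(1/4)*a/10))*exp(-5^(3/4)*7^(1/4)*a/10) + (C3*sin(5^(3/4)*7^(1/4)*a/10) + C4*cos(5^(3/4)*7^(1/4)*a/10))*exp(5^(3/4)*7^(1/4)*a/10)


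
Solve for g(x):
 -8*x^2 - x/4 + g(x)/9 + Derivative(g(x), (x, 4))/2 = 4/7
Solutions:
 g(x) = 72*x^2 + 9*x/4 + (C1*sin(2^(3/4)*sqrt(3)*x/6) + C2*cos(2^(3/4)*sqrt(3)*x/6))*exp(-2^(3/4)*sqrt(3)*x/6) + (C3*sin(2^(3/4)*sqrt(3)*x/6) + C4*cos(2^(3/4)*sqrt(3)*x/6))*exp(2^(3/4)*sqrt(3)*x/6) + 36/7


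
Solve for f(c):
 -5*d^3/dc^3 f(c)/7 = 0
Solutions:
 f(c) = C1 + C2*c + C3*c^2


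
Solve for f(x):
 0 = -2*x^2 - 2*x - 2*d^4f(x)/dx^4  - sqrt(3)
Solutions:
 f(x) = C1 + C2*x + C3*x^2 + C4*x^3 - x^6/360 - x^5/120 - sqrt(3)*x^4/48


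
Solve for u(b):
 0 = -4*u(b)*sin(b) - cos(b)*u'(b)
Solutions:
 u(b) = C1*cos(b)^4


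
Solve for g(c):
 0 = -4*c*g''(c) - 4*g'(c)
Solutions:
 g(c) = C1 + C2*log(c)


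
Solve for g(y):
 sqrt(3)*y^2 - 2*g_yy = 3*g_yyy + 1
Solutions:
 g(y) = C1 + C2*y + C3*exp(-2*y/3) + sqrt(3)*y^4/24 - sqrt(3)*y^3/4 + y^2*(-2 + 9*sqrt(3))/8


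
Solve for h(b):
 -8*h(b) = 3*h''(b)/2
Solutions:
 h(b) = C1*sin(4*sqrt(3)*b/3) + C2*cos(4*sqrt(3)*b/3)


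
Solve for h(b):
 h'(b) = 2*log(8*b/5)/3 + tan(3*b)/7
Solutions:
 h(b) = C1 + 2*b*log(b)/3 - 2*b*log(5)/3 - 2*b/3 + 2*b*log(2) - log(cos(3*b))/21


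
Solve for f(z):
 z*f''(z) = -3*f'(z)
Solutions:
 f(z) = C1 + C2/z^2


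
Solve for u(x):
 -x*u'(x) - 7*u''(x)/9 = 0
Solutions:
 u(x) = C1 + C2*erf(3*sqrt(14)*x/14)


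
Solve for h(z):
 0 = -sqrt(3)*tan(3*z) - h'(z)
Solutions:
 h(z) = C1 + sqrt(3)*log(cos(3*z))/3


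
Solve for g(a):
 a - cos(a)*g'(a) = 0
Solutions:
 g(a) = C1 + Integral(a/cos(a), a)


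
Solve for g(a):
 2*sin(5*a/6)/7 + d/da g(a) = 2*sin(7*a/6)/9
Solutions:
 g(a) = C1 + 12*cos(5*a/6)/35 - 4*cos(7*a/6)/21


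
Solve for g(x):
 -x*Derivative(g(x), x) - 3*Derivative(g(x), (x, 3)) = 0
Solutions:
 g(x) = C1 + Integral(C2*airyai(-3^(2/3)*x/3) + C3*airybi(-3^(2/3)*x/3), x)


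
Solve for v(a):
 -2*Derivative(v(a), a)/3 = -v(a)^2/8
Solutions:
 v(a) = -16/(C1 + 3*a)


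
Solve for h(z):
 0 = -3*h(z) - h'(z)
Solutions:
 h(z) = C1*exp(-3*z)


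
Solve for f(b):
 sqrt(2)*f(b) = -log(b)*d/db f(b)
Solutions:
 f(b) = C1*exp(-sqrt(2)*li(b))


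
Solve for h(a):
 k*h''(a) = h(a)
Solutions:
 h(a) = C1*exp(-a*sqrt(1/k)) + C2*exp(a*sqrt(1/k))


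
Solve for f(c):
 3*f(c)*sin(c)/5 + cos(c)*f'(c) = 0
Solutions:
 f(c) = C1*cos(c)^(3/5)


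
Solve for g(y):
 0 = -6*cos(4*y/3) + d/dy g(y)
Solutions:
 g(y) = C1 + 9*sin(4*y/3)/2


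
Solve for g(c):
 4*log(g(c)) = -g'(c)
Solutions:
 li(g(c)) = C1 - 4*c


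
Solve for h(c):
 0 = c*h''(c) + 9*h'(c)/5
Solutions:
 h(c) = C1 + C2/c^(4/5)


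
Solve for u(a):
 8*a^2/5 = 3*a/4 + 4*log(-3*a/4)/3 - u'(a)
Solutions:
 u(a) = C1 - 8*a^3/15 + 3*a^2/8 + 4*a*log(-a)/3 + 4*a*(-2*log(2) - 1 + log(3))/3


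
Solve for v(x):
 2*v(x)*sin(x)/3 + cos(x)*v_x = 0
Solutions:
 v(x) = C1*cos(x)^(2/3)


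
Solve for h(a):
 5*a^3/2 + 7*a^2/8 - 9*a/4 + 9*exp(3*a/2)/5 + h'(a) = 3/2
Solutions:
 h(a) = C1 - 5*a^4/8 - 7*a^3/24 + 9*a^2/8 + 3*a/2 - 6*exp(3*a/2)/5


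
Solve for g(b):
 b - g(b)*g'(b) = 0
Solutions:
 g(b) = -sqrt(C1 + b^2)
 g(b) = sqrt(C1 + b^2)


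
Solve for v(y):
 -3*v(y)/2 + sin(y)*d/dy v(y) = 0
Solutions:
 v(y) = C1*(cos(y) - 1)^(3/4)/(cos(y) + 1)^(3/4)


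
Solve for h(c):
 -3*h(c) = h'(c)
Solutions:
 h(c) = C1*exp(-3*c)


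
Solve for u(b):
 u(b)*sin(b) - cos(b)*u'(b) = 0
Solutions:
 u(b) = C1/cos(b)


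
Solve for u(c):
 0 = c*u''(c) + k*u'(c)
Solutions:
 u(c) = C1 + c^(1 - re(k))*(C2*sin(log(c)*Abs(im(k))) + C3*cos(log(c)*im(k)))


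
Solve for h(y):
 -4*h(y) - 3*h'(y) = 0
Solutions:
 h(y) = C1*exp(-4*y/3)


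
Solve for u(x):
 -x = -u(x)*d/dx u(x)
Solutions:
 u(x) = -sqrt(C1 + x^2)
 u(x) = sqrt(C1 + x^2)


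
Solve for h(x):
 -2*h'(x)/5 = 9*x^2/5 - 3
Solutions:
 h(x) = C1 - 3*x^3/2 + 15*x/2


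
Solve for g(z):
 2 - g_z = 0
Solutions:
 g(z) = C1 + 2*z


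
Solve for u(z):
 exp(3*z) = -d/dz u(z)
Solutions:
 u(z) = C1 - exp(3*z)/3


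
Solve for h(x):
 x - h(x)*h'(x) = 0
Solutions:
 h(x) = -sqrt(C1 + x^2)
 h(x) = sqrt(C1 + x^2)


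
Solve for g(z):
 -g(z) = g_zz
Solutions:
 g(z) = C1*sin(z) + C2*cos(z)


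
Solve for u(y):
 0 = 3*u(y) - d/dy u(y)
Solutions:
 u(y) = C1*exp(3*y)


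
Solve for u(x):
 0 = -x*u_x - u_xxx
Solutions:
 u(x) = C1 + Integral(C2*airyai(-x) + C3*airybi(-x), x)


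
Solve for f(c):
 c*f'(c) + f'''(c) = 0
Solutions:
 f(c) = C1 + Integral(C2*airyai(-c) + C3*airybi(-c), c)


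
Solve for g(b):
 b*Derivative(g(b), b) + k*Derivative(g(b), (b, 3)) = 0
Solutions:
 g(b) = C1 + Integral(C2*airyai(b*(-1/k)^(1/3)) + C3*airybi(b*(-1/k)^(1/3)), b)


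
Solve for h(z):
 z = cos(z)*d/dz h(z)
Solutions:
 h(z) = C1 + Integral(z/cos(z), z)


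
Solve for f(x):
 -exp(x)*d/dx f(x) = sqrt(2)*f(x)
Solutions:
 f(x) = C1*exp(sqrt(2)*exp(-x))


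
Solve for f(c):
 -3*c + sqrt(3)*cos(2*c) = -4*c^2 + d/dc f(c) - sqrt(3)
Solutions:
 f(c) = C1 + 4*c^3/3 - 3*c^2/2 + sqrt(3)*(c + sin(c)*cos(c))


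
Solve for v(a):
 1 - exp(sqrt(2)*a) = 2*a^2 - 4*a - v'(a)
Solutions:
 v(a) = C1 + 2*a^3/3 - 2*a^2 - a + sqrt(2)*exp(sqrt(2)*a)/2


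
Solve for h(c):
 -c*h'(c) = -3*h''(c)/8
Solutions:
 h(c) = C1 + C2*erfi(2*sqrt(3)*c/3)


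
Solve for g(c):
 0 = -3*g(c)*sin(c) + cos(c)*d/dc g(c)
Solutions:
 g(c) = C1/cos(c)^3


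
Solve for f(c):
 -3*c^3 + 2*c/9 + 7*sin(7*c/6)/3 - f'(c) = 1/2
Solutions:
 f(c) = C1 - 3*c^4/4 + c^2/9 - c/2 - 2*cos(7*c/6)


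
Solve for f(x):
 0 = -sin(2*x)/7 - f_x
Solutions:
 f(x) = C1 + cos(2*x)/14


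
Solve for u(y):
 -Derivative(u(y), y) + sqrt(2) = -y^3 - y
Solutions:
 u(y) = C1 + y^4/4 + y^2/2 + sqrt(2)*y


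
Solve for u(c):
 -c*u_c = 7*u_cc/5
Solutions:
 u(c) = C1 + C2*erf(sqrt(70)*c/14)


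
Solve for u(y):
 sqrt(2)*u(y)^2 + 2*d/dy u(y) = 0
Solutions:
 u(y) = 2/(C1 + sqrt(2)*y)


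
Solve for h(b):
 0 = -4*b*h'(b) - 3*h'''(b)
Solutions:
 h(b) = C1 + Integral(C2*airyai(-6^(2/3)*b/3) + C3*airybi(-6^(2/3)*b/3), b)


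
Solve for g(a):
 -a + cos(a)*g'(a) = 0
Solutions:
 g(a) = C1 + Integral(a/cos(a), a)


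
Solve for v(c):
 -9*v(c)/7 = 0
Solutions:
 v(c) = 0


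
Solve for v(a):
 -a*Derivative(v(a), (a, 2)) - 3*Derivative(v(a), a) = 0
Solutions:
 v(a) = C1 + C2/a^2


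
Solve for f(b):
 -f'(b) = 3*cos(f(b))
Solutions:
 f(b) = pi - asin((C1 + exp(6*b))/(C1 - exp(6*b)))
 f(b) = asin((C1 + exp(6*b))/(C1 - exp(6*b)))


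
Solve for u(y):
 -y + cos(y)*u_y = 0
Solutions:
 u(y) = C1 + Integral(y/cos(y), y)


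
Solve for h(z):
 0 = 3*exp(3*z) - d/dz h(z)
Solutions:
 h(z) = C1 + exp(3*z)


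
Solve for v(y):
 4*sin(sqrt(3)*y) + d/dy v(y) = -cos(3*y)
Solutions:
 v(y) = C1 - sin(3*y)/3 + 4*sqrt(3)*cos(sqrt(3)*y)/3


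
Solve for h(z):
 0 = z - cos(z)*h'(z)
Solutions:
 h(z) = C1 + Integral(z/cos(z), z)


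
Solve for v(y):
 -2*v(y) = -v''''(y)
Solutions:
 v(y) = C1*exp(-2^(1/4)*y) + C2*exp(2^(1/4)*y) + C3*sin(2^(1/4)*y) + C4*cos(2^(1/4)*y)


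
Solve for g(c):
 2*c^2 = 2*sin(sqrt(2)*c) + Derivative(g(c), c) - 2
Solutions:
 g(c) = C1 + 2*c^3/3 + 2*c + sqrt(2)*cos(sqrt(2)*c)


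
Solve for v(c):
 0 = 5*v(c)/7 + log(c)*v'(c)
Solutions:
 v(c) = C1*exp(-5*li(c)/7)


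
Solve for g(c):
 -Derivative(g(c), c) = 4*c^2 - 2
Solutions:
 g(c) = C1 - 4*c^3/3 + 2*c


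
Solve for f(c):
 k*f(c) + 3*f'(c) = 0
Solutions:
 f(c) = C1*exp(-c*k/3)


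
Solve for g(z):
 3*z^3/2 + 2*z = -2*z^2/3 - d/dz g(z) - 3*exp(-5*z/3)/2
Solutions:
 g(z) = C1 - 3*z^4/8 - 2*z^3/9 - z^2 + 9*exp(-5*z/3)/10


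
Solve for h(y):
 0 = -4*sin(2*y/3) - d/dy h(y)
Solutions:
 h(y) = C1 + 6*cos(2*y/3)


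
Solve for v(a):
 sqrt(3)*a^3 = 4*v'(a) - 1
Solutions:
 v(a) = C1 + sqrt(3)*a^4/16 + a/4


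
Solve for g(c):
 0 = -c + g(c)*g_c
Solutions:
 g(c) = -sqrt(C1 + c^2)
 g(c) = sqrt(C1 + c^2)


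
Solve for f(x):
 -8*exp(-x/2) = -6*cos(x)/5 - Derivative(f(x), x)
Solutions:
 f(x) = C1 - 6*sin(x)/5 - 16*exp(-x/2)


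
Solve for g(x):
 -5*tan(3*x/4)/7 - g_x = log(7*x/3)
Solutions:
 g(x) = C1 - x*log(x) - x*log(7) + x + x*log(3) + 20*log(cos(3*x/4))/21


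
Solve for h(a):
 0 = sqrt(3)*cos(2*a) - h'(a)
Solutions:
 h(a) = C1 + sqrt(3)*sin(2*a)/2


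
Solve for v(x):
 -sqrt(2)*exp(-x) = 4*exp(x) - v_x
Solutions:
 v(x) = C1 + 4*exp(x) - sqrt(2)*exp(-x)


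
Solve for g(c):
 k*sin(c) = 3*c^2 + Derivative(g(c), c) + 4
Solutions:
 g(c) = C1 - c^3 - 4*c - k*cos(c)


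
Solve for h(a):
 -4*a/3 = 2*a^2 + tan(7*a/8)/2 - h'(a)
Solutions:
 h(a) = C1 + 2*a^3/3 + 2*a^2/3 - 4*log(cos(7*a/8))/7


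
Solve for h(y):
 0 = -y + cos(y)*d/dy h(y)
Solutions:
 h(y) = C1 + Integral(y/cos(y), y)


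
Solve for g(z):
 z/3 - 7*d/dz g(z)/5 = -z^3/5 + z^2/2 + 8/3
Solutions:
 g(z) = C1 + z^4/28 - 5*z^3/42 + 5*z^2/42 - 40*z/21


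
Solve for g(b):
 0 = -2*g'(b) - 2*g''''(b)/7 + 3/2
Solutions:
 g(b) = C1 + C4*exp(-7^(1/3)*b) + 3*b/4 + (C2*sin(sqrt(3)*7^(1/3)*b/2) + C3*cos(sqrt(3)*7^(1/3)*b/2))*exp(7^(1/3)*b/2)


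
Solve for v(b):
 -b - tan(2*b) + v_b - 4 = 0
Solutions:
 v(b) = C1 + b^2/2 + 4*b - log(cos(2*b))/2


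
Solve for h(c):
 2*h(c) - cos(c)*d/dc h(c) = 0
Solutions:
 h(c) = C1*(sin(c) + 1)/(sin(c) - 1)


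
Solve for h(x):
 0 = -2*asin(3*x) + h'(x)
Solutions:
 h(x) = C1 + 2*x*asin(3*x) + 2*sqrt(1 - 9*x^2)/3


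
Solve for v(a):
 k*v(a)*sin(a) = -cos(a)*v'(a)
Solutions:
 v(a) = C1*exp(k*log(cos(a)))


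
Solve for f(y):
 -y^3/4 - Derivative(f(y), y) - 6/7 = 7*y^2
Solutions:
 f(y) = C1 - y^4/16 - 7*y^3/3 - 6*y/7


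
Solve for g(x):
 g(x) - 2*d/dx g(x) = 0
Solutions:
 g(x) = C1*exp(x/2)


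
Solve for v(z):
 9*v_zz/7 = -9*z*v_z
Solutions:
 v(z) = C1 + C2*erf(sqrt(14)*z/2)


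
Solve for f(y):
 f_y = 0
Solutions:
 f(y) = C1


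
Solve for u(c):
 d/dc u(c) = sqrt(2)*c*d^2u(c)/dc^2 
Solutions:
 u(c) = C1 + C2*c^(sqrt(2)/2 + 1)


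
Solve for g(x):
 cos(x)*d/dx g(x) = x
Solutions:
 g(x) = C1 + Integral(x/cos(x), x)


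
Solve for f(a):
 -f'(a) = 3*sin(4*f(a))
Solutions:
 f(a) = -acos((-C1 - exp(24*a))/(C1 - exp(24*a)))/4 + pi/2
 f(a) = acos((-C1 - exp(24*a))/(C1 - exp(24*a)))/4


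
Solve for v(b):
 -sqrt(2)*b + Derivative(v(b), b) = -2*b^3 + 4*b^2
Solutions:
 v(b) = C1 - b^4/2 + 4*b^3/3 + sqrt(2)*b^2/2


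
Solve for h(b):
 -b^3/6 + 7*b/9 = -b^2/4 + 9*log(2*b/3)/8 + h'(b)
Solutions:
 h(b) = C1 - b^4/24 + b^3/12 + 7*b^2/18 - 9*b*log(b)/8 - 9*b*log(2)/8 + 9*b/8 + 9*b*log(3)/8


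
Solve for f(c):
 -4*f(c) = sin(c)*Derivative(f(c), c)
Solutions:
 f(c) = C1*(cos(c)^2 + 2*cos(c) + 1)/(cos(c)^2 - 2*cos(c) + 1)


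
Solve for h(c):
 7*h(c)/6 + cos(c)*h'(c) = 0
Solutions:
 h(c) = C1*(sin(c) - 1)^(7/12)/(sin(c) + 1)^(7/12)


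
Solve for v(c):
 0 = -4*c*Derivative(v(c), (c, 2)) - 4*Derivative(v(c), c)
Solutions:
 v(c) = C1 + C2*log(c)


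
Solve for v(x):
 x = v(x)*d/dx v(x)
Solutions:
 v(x) = -sqrt(C1 + x^2)
 v(x) = sqrt(C1 + x^2)


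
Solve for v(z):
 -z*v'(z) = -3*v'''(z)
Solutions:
 v(z) = C1 + Integral(C2*airyai(3^(2/3)*z/3) + C3*airybi(3^(2/3)*z/3), z)


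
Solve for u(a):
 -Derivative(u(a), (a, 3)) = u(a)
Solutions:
 u(a) = C3*exp(-a) + (C1*sin(sqrt(3)*a/2) + C2*cos(sqrt(3)*a/2))*exp(a/2)


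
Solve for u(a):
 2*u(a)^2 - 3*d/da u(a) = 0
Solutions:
 u(a) = -3/(C1 + 2*a)


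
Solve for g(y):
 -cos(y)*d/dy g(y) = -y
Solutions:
 g(y) = C1 + Integral(y/cos(y), y)


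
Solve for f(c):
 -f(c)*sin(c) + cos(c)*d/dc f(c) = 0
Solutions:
 f(c) = C1/cos(c)


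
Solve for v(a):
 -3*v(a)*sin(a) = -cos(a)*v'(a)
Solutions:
 v(a) = C1/cos(a)^3


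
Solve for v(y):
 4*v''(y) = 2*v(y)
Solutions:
 v(y) = C1*exp(-sqrt(2)*y/2) + C2*exp(sqrt(2)*y/2)


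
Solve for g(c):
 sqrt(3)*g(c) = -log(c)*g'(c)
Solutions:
 g(c) = C1*exp(-sqrt(3)*li(c))


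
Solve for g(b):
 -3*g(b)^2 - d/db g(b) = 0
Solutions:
 g(b) = 1/(C1 + 3*b)


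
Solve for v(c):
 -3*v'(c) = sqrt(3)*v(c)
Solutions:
 v(c) = C1*exp(-sqrt(3)*c/3)


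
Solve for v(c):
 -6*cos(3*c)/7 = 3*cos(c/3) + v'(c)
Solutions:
 v(c) = C1 - 9*sin(c/3) - 2*sin(3*c)/7


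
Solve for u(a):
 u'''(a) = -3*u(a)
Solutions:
 u(a) = C3*exp(-3^(1/3)*a) + (C1*sin(3^(5/6)*a/2) + C2*cos(3^(5/6)*a/2))*exp(3^(1/3)*a/2)


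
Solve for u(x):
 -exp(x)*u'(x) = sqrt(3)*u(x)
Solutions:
 u(x) = C1*exp(sqrt(3)*exp(-x))


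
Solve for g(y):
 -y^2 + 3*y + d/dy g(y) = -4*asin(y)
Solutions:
 g(y) = C1 + y^3/3 - 3*y^2/2 - 4*y*asin(y) - 4*sqrt(1 - y^2)


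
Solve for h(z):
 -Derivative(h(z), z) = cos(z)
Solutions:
 h(z) = C1 - sin(z)


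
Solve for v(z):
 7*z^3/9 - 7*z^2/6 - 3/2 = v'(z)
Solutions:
 v(z) = C1 + 7*z^4/36 - 7*z^3/18 - 3*z/2


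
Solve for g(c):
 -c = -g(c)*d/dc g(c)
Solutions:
 g(c) = -sqrt(C1 + c^2)
 g(c) = sqrt(C1 + c^2)


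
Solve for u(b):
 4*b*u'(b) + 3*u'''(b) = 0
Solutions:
 u(b) = C1 + Integral(C2*airyai(-6^(2/3)*b/3) + C3*airybi(-6^(2/3)*b/3), b)


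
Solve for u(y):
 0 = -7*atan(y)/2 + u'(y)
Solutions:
 u(y) = C1 + 7*y*atan(y)/2 - 7*log(y^2 + 1)/4


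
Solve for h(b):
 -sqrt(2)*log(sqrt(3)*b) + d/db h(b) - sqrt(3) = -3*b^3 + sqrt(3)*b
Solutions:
 h(b) = C1 - 3*b^4/4 + sqrt(3)*b^2/2 + sqrt(2)*b*log(b) - sqrt(2)*b + sqrt(2)*b*log(3)/2 + sqrt(3)*b


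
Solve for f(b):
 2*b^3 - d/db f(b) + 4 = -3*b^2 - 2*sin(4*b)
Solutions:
 f(b) = C1 + b^4/2 + b^3 + 4*b - cos(4*b)/2


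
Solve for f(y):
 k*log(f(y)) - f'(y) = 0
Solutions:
 li(f(y)) = C1 + k*y


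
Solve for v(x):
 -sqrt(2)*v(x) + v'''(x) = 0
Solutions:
 v(x) = C3*exp(2^(1/6)*x) + (C1*sin(2^(1/6)*sqrt(3)*x/2) + C2*cos(2^(1/6)*sqrt(3)*x/2))*exp(-2^(1/6)*x/2)


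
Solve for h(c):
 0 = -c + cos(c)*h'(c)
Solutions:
 h(c) = C1 + Integral(c/cos(c), c)


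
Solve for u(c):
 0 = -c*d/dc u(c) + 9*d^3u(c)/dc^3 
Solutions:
 u(c) = C1 + Integral(C2*airyai(3^(1/3)*c/3) + C3*airybi(3^(1/3)*c/3), c)


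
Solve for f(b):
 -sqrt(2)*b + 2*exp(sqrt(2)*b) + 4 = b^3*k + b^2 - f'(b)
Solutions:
 f(b) = C1 + b^4*k/4 + b^3/3 + sqrt(2)*b^2/2 - 4*b - sqrt(2)*exp(sqrt(2)*b)


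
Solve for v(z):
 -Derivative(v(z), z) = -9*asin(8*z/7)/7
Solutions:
 v(z) = C1 + 9*z*asin(8*z/7)/7 + 9*sqrt(49 - 64*z^2)/56


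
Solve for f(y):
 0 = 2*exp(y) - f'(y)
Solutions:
 f(y) = C1 + 2*exp(y)


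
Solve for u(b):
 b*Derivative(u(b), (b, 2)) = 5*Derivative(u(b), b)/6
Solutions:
 u(b) = C1 + C2*b^(11/6)


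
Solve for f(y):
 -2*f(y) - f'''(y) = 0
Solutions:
 f(y) = C3*exp(-2^(1/3)*y) + (C1*sin(2^(1/3)*sqrt(3)*y/2) + C2*cos(2^(1/3)*sqrt(3)*y/2))*exp(2^(1/3)*y/2)


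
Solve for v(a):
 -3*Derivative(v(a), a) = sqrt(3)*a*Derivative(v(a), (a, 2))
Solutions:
 v(a) = C1 + C2*a^(1 - sqrt(3))


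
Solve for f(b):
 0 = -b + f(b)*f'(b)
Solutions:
 f(b) = -sqrt(C1 + b^2)
 f(b) = sqrt(C1 + b^2)


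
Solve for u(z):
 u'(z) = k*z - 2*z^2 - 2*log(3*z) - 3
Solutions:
 u(z) = C1 + k*z^2/2 - 2*z^3/3 - 2*z*log(z) - z*log(9) - z


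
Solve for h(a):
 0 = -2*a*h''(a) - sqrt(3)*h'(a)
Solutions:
 h(a) = C1 + C2*a^(1 - sqrt(3)/2)


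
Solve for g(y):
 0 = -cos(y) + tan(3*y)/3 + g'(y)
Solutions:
 g(y) = C1 + log(cos(3*y))/9 + sin(y)


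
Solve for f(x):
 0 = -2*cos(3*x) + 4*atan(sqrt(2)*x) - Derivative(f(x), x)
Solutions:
 f(x) = C1 + 4*x*atan(sqrt(2)*x) - sqrt(2)*log(2*x^2 + 1) - 2*sin(3*x)/3


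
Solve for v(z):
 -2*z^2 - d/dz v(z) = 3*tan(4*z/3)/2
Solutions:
 v(z) = C1 - 2*z^3/3 + 9*log(cos(4*z/3))/8


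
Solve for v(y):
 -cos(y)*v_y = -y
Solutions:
 v(y) = C1 + Integral(y/cos(y), y)


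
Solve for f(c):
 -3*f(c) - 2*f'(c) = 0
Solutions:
 f(c) = C1*exp(-3*c/2)


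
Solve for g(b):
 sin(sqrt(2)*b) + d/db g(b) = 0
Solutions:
 g(b) = C1 + sqrt(2)*cos(sqrt(2)*b)/2


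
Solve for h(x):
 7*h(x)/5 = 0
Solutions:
 h(x) = 0


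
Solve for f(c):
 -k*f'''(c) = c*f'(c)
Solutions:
 f(c) = C1 + Integral(C2*airyai(c*(-1/k)^(1/3)) + C3*airybi(c*(-1/k)^(1/3)), c)


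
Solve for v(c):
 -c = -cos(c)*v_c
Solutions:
 v(c) = C1 + Integral(c/cos(c), c)


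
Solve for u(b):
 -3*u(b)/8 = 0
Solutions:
 u(b) = 0


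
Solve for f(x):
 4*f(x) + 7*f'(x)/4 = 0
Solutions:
 f(x) = C1*exp(-16*x/7)


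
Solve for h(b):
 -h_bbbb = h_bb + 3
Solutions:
 h(b) = C1 + C2*b + C3*sin(b) + C4*cos(b) - 3*b^2/2


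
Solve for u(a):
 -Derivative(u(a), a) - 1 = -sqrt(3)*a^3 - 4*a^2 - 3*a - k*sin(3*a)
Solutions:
 u(a) = C1 + sqrt(3)*a^4/4 + 4*a^3/3 + 3*a^2/2 - a - k*cos(3*a)/3


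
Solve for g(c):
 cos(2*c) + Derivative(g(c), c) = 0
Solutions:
 g(c) = C1 - sin(2*c)/2


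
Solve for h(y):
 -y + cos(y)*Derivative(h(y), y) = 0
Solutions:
 h(y) = C1 + Integral(y/cos(y), y)


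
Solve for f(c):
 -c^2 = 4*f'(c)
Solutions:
 f(c) = C1 - c^3/12


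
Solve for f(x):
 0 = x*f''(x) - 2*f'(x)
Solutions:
 f(x) = C1 + C2*x^3


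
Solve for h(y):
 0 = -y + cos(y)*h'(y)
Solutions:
 h(y) = C1 + Integral(y/cos(y), y)


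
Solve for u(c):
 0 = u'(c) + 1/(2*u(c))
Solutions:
 u(c) = -sqrt(C1 - c)
 u(c) = sqrt(C1 - c)


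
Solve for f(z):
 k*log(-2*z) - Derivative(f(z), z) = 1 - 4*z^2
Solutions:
 f(z) = C1 + k*z*log(-z) + 4*z^3/3 + z*(-k + k*log(2) - 1)


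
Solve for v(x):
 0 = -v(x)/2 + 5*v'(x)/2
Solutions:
 v(x) = C1*exp(x/5)


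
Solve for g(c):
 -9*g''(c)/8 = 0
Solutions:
 g(c) = C1 + C2*c


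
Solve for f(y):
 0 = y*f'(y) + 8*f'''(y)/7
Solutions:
 f(y) = C1 + Integral(C2*airyai(-7^(1/3)*y/2) + C3*airybi(-7^(1/3)*y/2), y)


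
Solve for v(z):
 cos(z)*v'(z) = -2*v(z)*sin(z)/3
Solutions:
 v(z) = C1*cos(z)^(2/3)


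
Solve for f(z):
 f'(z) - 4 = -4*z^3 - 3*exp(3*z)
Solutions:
 f(z) = C1 - z^4 + 4*z - exp(3*z)


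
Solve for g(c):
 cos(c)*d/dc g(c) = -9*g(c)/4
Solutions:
 g(c) = C1*(sin(c) - 1)^(9/8)/(sin(c) + 1)^(9/8)


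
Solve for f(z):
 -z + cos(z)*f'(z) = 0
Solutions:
 f(z) = C1 + Integral(z/cos(z), z)


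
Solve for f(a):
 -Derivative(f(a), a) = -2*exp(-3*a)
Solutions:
 f(a) = C1 - 2*exp(-3*a)/3


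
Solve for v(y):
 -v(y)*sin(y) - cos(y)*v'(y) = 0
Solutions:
 v(y) = C1*cos(y)


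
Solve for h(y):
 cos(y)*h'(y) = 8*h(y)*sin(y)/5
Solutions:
 h(y) = C1/cos(y)^(8/5)


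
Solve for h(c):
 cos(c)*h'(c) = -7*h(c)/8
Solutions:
 h(c) = C1*(sin(c) - 1)^(7/16)/(sin(c) + 1)^(7/16)


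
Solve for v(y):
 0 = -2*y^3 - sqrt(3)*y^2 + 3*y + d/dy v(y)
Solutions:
 v(y) = C1 + y^4/2 + sqrt(3)*y^3/3 - 3*y^2/2


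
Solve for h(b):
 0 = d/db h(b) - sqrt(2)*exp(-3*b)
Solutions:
 h(b) = C1 - sqrt(2)*exp(-3*b)/3


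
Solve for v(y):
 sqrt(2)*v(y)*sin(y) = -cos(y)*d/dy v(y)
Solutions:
 v(y) = C1*cos(y)^(sqrt(2))


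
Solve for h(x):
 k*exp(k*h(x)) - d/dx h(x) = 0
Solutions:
 h(x) = Piecewise((log(-1/(C1*k + k^2*x))/k, Ne(k, 0)), (nan, True))
 h(x) = Piecewise((C1 + k*x, Eq(k, 0)), (nan, True))


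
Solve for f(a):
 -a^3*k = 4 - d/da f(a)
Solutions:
 f(a) = C1 + a^4*k/4 + 4*a


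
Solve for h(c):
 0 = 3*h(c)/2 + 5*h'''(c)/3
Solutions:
 h(c) = C3*exp(-30^(2/3)*c/10) + (C1*sin(3*10^(2/3)*3^(1/6)*c/20) + C2*cos(3*10^(2/3)*3^(1/6)*c/20))*exp(30^(2/3)*c/20)


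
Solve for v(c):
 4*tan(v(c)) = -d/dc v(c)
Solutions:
 v(c) = pi - asin(C1*exp(-4*c))
 v(c) = asin(C1*exp(-4*c))


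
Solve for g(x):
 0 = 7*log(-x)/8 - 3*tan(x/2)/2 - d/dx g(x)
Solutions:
 g(x) = C1 + 7*x*log(-x)/8 - 7*x/8 + 3*log(cos(x/2))


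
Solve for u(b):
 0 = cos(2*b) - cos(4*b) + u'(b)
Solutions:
 u(b) = C1 - sin(2*b)/2 + sin(4*b)/4


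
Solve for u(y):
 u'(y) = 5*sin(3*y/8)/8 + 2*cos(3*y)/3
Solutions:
 u(y) = C1 + 2*sin(3*y)/9 - 5*cos(3*y/8)/3


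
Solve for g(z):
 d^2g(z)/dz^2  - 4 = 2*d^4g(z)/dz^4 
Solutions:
 g(z) = C1 + C2*z + C3*exp(-sqrt(2)*z/2) + C4*exp(sqrt(2)*z/2) + 2*z^2


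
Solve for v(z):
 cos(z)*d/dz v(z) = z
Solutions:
 v(z) = C1 + Integral(z/cos(z), z)


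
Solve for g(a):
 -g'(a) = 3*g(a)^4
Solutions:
 g(a) = (-3^(2/3) - 3*3^(1/6)*I)*(1/(C1 + 3*a))^(1/3)/6
 g(a) = (-3^(2/3) + 3*3^(1/6)*I)*(1/(C1 + 3*a))^(1/3)/6
 g(a) = (1/(C1 + 9*a))^(1/3)


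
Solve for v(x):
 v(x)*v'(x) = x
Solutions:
 v(x) = -sqrt(C1 + x^2)
 v(x) = sqrt(C1 + x^2)


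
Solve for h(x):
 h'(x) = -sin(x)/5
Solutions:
 h(x) = C1 + cos(x)/5


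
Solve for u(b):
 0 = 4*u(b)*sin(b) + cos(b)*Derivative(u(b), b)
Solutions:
 u(b) = C1*cos(b)^4


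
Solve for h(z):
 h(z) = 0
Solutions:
 h(z) = 0


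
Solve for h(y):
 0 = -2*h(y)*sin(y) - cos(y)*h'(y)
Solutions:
 h(y) = C1*cos(y)^2


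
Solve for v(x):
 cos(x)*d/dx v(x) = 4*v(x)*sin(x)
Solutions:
 v(x) = C1/cos(x)^4


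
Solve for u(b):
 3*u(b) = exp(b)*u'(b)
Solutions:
 u(b) = C1*exp(-3*exp(-b))


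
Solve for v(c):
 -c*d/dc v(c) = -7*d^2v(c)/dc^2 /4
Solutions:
 v(c) = C1 + C2*erfi(sqrt(14)*c/7)


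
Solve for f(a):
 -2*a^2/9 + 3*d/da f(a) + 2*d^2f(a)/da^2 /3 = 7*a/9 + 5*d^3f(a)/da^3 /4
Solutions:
 f(a) = C1 + C2*exp(2*a*(2 - sqrt(139))/15) + C3*exp(2*a*(2 + sqrt(139))/15) + 2*a^3/81 + 55*a^2/486 + 25*a/2187


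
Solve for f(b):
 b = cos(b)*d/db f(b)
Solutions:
 f(b) = C1 + Integral(b/cos(b), b)


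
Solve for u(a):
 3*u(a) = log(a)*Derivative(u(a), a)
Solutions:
 u(a) = C1*exp(3*li(a))


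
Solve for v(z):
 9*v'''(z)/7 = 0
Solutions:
 v(z) = C1 + C2*z + C3*z^2


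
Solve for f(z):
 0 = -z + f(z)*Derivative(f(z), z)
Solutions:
 f(z) = -sqrt(C1 + z^2)
 f(z) = sqrt(C1 + z^2)


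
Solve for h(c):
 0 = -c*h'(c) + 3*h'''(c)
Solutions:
 h(c) = C1 + Integral(C2*airyai(3^(2/3)*c/3) + C3*airybi(3^(2/3)*c/3), c)


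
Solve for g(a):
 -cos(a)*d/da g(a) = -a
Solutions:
 g(a) = C1 + Integral(a/cos(a), a)


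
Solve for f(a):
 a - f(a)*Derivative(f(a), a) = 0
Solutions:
 f(a) = -sqrt(C1 + a^2)
 f(a) = sqrt(C1 + a^2)


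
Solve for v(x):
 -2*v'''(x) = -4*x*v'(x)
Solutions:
 v(x) = C1 + Integral(C2*airyai(2^(1/3)*x) + C3*airybi(2^(1/3)*x), x)


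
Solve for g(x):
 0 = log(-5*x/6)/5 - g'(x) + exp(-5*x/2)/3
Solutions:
 g(x) = C1 + x*log(-x)/5 + x*(-log(6) - 1 + log(5))/5 - 2*exp(-5*x/2)/15


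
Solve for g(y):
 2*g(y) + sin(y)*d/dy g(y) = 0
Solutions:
 g(y) = C1*(cos(y) + 1)/(cos(y) - 1)


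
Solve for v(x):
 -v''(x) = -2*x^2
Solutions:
 v(x) = C1 + C2*x + x^4/6


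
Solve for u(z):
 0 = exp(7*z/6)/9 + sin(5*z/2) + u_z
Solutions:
 u(z) = C1 - 2*exp(7*z/6)/21 + 2*cos(5*z/2)/5


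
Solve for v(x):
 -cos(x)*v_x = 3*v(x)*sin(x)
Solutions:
 v(x) = C1*cos(x)^3


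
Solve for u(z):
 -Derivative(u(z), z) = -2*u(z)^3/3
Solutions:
 u(z) = -sqrt(6)*sqrt(-1/(C1 + 2*z))/2
 u(z) = sqrt(6)*sqrt(-1/(C1 + 2*z))/2


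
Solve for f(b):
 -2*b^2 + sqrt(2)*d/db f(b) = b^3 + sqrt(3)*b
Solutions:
 f(b) = C1 + sqrt(2)*b^4/8 + sqrt(2)*b^3/3 + sqrt(6)*b^2/4


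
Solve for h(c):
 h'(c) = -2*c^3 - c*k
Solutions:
 h(c) = C1 - c^4/2 - c^2*k/2


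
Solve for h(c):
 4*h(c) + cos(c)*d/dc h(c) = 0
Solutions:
 h(c) = C1*(sin(c)^2 - 2*sin(c) + 1)/(sin(c)^2 + 2*sin(c) + 1)


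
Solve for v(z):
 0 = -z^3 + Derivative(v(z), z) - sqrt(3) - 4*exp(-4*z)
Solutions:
 v(z) = C1 + z^4/4 + sqrt(3)*z - exp(-4*z)


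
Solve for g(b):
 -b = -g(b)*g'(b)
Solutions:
 g(b) = -sqrt(C1 + b^2)
 g(b) = sqrt(C1 + b^2)


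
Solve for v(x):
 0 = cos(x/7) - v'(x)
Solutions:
 v(x) = C1 + 7*sin(x/7)


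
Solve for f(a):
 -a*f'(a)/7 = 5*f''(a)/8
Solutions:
 f(a) = C1 + C2*erf(2*sqrt(35)*a/35)


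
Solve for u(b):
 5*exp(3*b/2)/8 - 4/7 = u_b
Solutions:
 u(b) = C1 - 4*b/7 + 5*exp(3*b/2)/12


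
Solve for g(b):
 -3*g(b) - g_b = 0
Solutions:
 g(b) = C1*exp(-3*b)


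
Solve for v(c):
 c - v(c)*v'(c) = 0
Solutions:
 v(c) = -sqrt(C1 + c^2)
 v(c) = sqrt(C1 + c^2)


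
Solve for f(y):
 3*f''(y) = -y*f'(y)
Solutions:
 f(y) = C1 + C2*erf(sqrt(6)*y/6)


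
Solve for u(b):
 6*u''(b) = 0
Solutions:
 u(b) = C1 + C2*b


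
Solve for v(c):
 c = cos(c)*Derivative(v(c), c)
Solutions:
 v(c) = C1 + Integral(c/cos(c), c)


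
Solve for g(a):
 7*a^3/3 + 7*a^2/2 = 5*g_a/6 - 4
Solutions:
 g(a) = C1 + 7*a^4/10 + 7*a^3/5 + 24*a/5


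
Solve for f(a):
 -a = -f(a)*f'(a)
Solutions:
 f(a) = -sqrt(C1 + a^2)
 f(a) = sqrt(C1 + a^2)


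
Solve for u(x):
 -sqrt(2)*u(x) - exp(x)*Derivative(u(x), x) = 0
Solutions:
 u(x) = C1*exp(sqrt(2)*exp(-x))


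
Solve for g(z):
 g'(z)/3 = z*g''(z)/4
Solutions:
 g(z) = C1 + C2*z^(7/3)


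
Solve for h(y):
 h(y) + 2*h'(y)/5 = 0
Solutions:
 h(y) = C1*exp(-5*y/2)


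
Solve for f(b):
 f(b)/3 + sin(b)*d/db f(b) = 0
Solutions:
 f(b) = C1*(cos(b) + 1)^(1/6)/(cos(b) - 1)^(1/6)


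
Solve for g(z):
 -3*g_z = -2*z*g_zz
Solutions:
 g(z) = C1 + C2*z^(5/2)


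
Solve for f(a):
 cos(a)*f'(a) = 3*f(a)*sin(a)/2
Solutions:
 f(a) = C1/cos(a)^(3/2)


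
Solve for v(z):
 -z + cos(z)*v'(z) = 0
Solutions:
 v(z) = C1 + Integral(z/cos(z), z)


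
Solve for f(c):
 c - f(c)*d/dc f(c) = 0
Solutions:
 f(c) = -sqrt(C1 + c^2)
 f(c) = sqrt(C1 + c^2)


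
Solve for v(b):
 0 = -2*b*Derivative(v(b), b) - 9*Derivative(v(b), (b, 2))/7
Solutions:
 v(b) = C1 + C2*erf(sqrt(7)*b/3)


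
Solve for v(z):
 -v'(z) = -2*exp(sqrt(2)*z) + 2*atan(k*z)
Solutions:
 v(z) = C1 - 2*Piecewise((z*atan(k*z) - log(k^2*z^2 + 1)/(2*k), Ne(k, 0)), (0, True)) + sqrt(2)*exp(sqrt(2)*z)


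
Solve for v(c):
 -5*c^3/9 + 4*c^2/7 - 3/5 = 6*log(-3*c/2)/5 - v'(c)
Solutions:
 v(c) = C1 + 5*c^4/36 - 4*c^3/21 + 6*c*log(-c)/5 + 3*c*(-2*log(2) - 1 + 2*log(3))/5


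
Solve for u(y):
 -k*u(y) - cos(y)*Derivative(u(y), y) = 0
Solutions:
 u(y) = C1*exp(k*(log(sin(y) - 1) - log(sin(y) + 1))/2)


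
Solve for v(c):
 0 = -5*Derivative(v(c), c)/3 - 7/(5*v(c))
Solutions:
 v(c) = -sqrt(C1 - 42*c)/5
 v(c) = sqrt(C1 - 42*c)/5


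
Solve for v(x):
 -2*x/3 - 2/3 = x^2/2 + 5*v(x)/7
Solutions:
 v(x) = -7*x^2/10 - 14*x/15 - 14/15


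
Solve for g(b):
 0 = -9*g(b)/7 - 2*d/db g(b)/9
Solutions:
 g(b) = C1*exp(-81*b/14)


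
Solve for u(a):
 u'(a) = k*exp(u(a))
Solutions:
 u(a) = log(-1/(C1 + a*k))


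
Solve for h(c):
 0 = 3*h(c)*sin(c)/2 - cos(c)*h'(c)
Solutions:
 h(c) = C1/cos(c)^(3/2)


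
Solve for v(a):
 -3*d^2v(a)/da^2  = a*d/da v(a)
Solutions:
 v(a) = C1 + C2*erf(sqrt(6)*a/6)


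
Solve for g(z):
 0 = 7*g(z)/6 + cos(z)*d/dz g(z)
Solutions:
 g(z) = C1*(sin(z) - 1)^(7/12)/(sin(z) + 1)^(7/12)


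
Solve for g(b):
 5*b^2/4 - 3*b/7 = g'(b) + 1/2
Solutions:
 g(b) = C1 + 5*b^3/12 - 3*b^2/14 - b/2


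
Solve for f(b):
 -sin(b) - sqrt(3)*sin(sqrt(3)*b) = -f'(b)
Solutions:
 f(b) = C1 - cos(b) - cos(sqrt(3)*b)


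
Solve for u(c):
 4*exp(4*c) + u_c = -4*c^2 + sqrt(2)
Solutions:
 u(c) = C1 - 4*c^3/3 + sqrt(2)*c - exp(4*c)


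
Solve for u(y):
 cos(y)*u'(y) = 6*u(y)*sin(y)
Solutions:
 u(y) = C1/cos(y)^6


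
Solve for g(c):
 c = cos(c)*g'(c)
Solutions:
 g(c) = C1 + Integral(c/cos(c), c)


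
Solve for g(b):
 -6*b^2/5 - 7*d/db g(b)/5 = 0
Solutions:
 g(b) = C1 - 2*b^3/7


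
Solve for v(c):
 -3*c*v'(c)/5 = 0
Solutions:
 v(c) = C1


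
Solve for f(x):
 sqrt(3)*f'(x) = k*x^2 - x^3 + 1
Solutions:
 f(x) = C1 + sqrt(3)*k*x^3/9 - sqrt(3)*x^4/12 + sqrt(3)*x/3


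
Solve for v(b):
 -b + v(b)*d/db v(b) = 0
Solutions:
 v(b) = -sqrt(C1 + b^2)
 v(b) = sqrt(C1 + b^2)


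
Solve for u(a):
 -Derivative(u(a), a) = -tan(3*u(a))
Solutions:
 u(a) = -asin(C1*exp(3*a))/3 + pi/3
 u(a) = asin(C1*exp(3*a))/3


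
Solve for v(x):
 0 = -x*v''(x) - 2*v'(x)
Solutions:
 v(x) = C1 + C2/x


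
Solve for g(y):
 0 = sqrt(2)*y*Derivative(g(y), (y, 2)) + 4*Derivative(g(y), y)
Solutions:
 g(y) = C1 + C2*y^(1 - 2*sqrt(2))


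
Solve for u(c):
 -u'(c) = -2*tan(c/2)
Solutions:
 u(c) = C1 - 4*log(cos(c/2))


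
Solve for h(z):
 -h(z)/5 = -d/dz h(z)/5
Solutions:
 h(z) = C1*exp(z)


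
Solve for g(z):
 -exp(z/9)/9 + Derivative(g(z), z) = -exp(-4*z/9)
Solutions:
 g(z) = C1 + exp(z/9) + 9*exp(-4*z/9)/4


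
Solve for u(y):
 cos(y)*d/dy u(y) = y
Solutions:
 u(y) = C1 + Integral(y/cos(y), y)


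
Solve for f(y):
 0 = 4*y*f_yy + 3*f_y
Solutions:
 f(y) = C1 + C2*y^(1/4)


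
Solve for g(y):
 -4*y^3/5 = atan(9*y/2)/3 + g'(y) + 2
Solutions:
 g(y) = C1 - y^4/5 - y*atan(9*y/2)/3 - 2*y + log(81*y^2 + 4)/27


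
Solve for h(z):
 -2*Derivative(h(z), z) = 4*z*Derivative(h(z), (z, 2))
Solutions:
 h(z) = C1 + C2*sqrt(z)


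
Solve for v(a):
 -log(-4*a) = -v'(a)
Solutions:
 v(a) = C1 + a*log(-a) + a*(-1 + 2*log(2))


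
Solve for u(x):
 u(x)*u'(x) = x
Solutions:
 u(x) = -sqrt(C1 + x^2)
 u(x) = sqrt(C1 + x^2)


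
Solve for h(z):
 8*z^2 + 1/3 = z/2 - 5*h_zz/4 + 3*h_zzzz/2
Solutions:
 h(z) = C1 + C2*z + C3*exp(-sqrt(30)*z/6) + C4*exp(sqrt(30)*z/6) - 8*z^4/15 + z^3/15 - 586*z^2/75


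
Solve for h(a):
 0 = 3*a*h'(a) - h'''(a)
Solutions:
 h(a) = C1 + Integral(C2*airyai(3^(1/3)*a) + C3*airybi(3^(1/3)*a), a)


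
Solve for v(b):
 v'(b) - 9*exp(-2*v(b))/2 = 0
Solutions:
 v(b) = log(-sqrt(C1 + 9*b))
 v(b) = log(C1 + 9*b)/2


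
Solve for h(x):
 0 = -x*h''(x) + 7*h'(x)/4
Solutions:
 h(x) = C1 + C2*x^(11/4)


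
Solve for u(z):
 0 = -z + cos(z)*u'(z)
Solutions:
 u(z) = C1 + Integral(z/cos(z), z)


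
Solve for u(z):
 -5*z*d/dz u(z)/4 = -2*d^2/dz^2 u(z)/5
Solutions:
 u(z) = C1 + C2*erfi(5*z/4)


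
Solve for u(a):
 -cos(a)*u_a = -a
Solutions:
 u(a) = C1 + Integral(a/cos(a), a)


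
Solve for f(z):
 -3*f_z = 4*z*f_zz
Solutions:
 f(z) = C1 + C2*z^(1/4)


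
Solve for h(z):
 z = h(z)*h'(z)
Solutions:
 h(z) = -sqrt(C1 + z^2)
 h(z) = sqrt(C1 + z^2)


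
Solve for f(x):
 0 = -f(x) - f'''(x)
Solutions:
 f(x) = C3*exp(-x) + (C1*sin(sqrt(3)*x/2) + C2*cos(sqrt(3)*x/2))*exp(x/2)


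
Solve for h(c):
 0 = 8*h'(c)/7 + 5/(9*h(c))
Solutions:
 h(c) = -sqrt(C1 - 35*c)/6
 h(c) = sqrt(C1 - 35*c)/6


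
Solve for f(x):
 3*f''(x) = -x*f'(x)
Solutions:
 f(x) = C1 + C2*erf(sqrt(6)*x/6)


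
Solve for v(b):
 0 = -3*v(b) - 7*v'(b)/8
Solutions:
 v(b) = C1*exp(-24*b/7)


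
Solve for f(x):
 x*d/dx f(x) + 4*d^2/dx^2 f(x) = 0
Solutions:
 f(x) = C1 + C2*erf(sqrt(2)*x/4)


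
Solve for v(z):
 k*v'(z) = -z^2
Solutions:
 v(z) = C1 - z^3/(3*k)


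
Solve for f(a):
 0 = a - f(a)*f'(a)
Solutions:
 f(a) = -sqrt(C1 + a^2)
 f(a) = sqrt(C1 + a^2)


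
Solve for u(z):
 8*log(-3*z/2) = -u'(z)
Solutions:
 u(z) = C1 - 8*z*log(-z) + 8*z*(-log(3) + log(2) + 1)


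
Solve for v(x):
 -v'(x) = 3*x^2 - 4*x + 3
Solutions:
 v(x) = C1 - x^3 + 2*x^2 - 3*x


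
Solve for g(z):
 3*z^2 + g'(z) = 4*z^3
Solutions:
 g(z) = C1 + z^4 - z^3


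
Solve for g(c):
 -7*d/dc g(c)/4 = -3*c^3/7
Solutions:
 g(c) = C1 + 3*c^4/49


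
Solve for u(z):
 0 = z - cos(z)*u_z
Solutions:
 u(z) = C1 + Integral(z/cos(z), z)


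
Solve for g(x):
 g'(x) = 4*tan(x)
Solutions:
 g(x) = C1 - 4*log(cos(x))


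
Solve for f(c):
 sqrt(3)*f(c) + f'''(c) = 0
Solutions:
 f(c) = C3*exp(-3^(1/6)*c) + (C1*sin(3^(2/3)*c/2) + C2*cos(3^(2/3)*c/2))*exp(3^(1/6)*c/2)


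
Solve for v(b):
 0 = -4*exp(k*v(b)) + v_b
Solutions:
 v(b) = Piecewise((log(-1/(C1*k + 4*b*k))/k, Ne(k, 0)), (nan, True))
 v(b) = Piecewise((C1 + 4*b, Eq(k, 0)), (nan, True))


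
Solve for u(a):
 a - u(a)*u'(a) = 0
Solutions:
 u(a) = -sqrt(C1 + a^2)
 u(a) = sqrt(C1 + a^2)


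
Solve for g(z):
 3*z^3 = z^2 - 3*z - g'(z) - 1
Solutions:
 g(z) = C1 - 3*z^4/4 + z^3/3 - 3*z^2/2 - z


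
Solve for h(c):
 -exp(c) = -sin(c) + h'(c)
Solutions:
 h(c) = C1 - exp(c) - cos(c)


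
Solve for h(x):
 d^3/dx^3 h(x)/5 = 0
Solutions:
 h(x) = C1 + C2*x + C3*x^2


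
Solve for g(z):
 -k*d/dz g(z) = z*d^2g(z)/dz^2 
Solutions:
 g(z) = C1 + z^(1 - re(k))*(C2*sin(log(z)*Abs(im(k))) + C3*cos(log(z)*im(k)))


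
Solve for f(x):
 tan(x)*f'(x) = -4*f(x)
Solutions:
 f(x) = C1/sin(x)^4


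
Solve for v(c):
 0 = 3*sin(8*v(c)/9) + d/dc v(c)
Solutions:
 3*c + 9*log(cos(8*v(c)/9) - 1)/16 - 9*log(cos(8*v(c)/9) + 1)/16 = C1


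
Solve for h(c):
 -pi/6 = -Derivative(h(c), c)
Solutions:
 h(c) = C1 + pi*c/6


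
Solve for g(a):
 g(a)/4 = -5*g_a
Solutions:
 g(a) = C1*exp(-a/20)


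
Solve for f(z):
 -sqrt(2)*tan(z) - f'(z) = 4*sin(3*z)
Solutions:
 f(z) = C1 + sqrt(2)*log(cos(z)) + 4*cos(3*z)/3


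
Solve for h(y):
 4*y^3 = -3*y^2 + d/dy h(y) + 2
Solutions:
 h(y) = C1 + y^4 + y^3 - 2*y


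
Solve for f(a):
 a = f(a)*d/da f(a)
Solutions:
 f(a) = -sqrt(C1 + a^2)
 f(a) = sqrt(C1 + a^2)


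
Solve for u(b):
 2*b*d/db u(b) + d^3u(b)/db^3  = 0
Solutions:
 u(b) = C1 + Integral(C2*airyai(-2^(1/3)*b) + C3*airybi(-2^(1/3)*b), b)


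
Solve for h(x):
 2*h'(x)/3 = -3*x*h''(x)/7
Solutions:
 h(x) = C1 + C2/x^(5/9)


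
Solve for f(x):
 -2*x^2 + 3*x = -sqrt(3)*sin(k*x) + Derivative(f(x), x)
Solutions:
 f(x) = C1 - 2*x^3/3 + 3*x^2/2 - sqrt(3)*cos(k*x)/k


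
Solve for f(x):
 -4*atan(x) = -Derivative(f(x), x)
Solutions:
 f(x) = C1 + 4*x*atan(x) - 2*log(x^2 + 1)


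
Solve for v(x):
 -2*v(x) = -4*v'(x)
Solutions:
 v(x) = C1*exp(x/2)


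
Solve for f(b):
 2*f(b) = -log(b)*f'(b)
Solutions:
 f(b) = C1*exp(-2*li(b))
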